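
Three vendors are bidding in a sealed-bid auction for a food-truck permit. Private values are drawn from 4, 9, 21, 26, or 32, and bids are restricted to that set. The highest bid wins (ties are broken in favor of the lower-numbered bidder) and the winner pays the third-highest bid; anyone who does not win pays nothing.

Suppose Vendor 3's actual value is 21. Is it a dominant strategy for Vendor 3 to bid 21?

No

Consider the case where Vendor 1 bids 4 and Vendor 2 bids 21.
Truthful bid 21: loses, pays 0, utility 0.
Bid 26 instead: wins, pays 4, utility 21 - 4 = 17.
Since 17 > 0, bidding 26 is strictly better here, so truthful bidding is not dominant.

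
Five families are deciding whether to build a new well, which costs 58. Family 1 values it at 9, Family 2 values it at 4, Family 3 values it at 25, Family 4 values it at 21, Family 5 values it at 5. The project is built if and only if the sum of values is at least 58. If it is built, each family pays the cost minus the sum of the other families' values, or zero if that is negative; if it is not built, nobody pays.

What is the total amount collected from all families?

Total value 64 ≥ cost 58, so it is built.
Family 1: others sum to 55; max(0, 58 - 55) = 3.
Family 2: others sum to 60; max(0, 58 - 60) = 0.
Family 3: others sum to 39; max(0, 58 - 39) = 19.
Family 4: others sum to 43; max(0, 58 - 43) = 15.
Family 5: others sum to 59; max(0, 58 - 59) = 0.
Total collected = 3 + 0 + 19 + 15 + 0 = 37.

37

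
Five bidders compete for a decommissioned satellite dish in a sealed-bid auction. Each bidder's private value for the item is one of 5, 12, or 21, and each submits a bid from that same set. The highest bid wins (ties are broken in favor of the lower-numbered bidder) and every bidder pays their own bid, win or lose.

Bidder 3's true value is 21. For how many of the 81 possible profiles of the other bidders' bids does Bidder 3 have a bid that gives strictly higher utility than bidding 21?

Others bid (5, 5, 5, 5): truth gives 0; bid 12 gives 9 > 0. Violating.
Others bid (5, 5, 5, 12): truth gives 0; bid 12 gives 9 > 0. Violating.
Others bid (5, 5, 12, 5): truth gives 0; bid 12 gives 9 > 0. Violating.
Others bid (5, 5, 12, 12): truth gives 0; bid 12 gives 9 > 0. Violating.
Others bid (5, 5, 5, 21): truth gives 0; no alternative beats it.
Others bid (5, 5, 12, 21): truth gives 0; no alternative beats it.
(Checking all 81 profiles: 49 have a profitable deviation, 32 do not.)

49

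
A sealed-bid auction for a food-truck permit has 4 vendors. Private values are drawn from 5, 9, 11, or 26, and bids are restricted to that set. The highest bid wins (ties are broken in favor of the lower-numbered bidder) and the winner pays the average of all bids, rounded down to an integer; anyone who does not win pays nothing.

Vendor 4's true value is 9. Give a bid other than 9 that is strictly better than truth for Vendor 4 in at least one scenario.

Suppose Vendor 1 bids 5, Vendor 2 bids 5 and Vendor 3 bids 9.
Bid 9: loses, pays 0, utility 0.
Bid 11: wins, pays 7, utility 9 - 7 = 2.
So bidding 11 beats truth here (2 > 0).

11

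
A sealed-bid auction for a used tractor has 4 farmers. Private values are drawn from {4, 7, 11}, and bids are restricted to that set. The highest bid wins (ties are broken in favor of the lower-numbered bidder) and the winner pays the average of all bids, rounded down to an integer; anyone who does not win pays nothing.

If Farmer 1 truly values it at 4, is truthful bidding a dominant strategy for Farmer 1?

Yes

Check each profile of the others' bids and compare truth against every alternative bid.
Others bid (7, 7, 7): truth gives 0, best alternative gives -3.
Others bid (4, 7, 7): truth gives 0, best alternative gives -2.
Others bid (7, 4, 7): truth gives 0, best alternative gives -2.
Others bid (7, 7, 4): truth gives 0, best alternative gives -2.
Others bid (4, 4, 7): truth gives 0, best alternative gives -1.
Others bid (4, 7, 4): truth gives 0, best alternative gives -1.
(Remaining 21 profiles checked similarly; truth is weakly best in each.)
In every case the truthful bid is at least as good as any alternative, so it is a dominant strategy.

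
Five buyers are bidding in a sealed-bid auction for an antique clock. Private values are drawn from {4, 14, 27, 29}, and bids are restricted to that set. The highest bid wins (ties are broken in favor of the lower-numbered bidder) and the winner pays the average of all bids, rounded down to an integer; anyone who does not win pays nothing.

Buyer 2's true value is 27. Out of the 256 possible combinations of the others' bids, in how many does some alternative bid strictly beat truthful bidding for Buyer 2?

138

Others bid (4, 4, 4, 4): truth gives 19; bid 14 gives 21 > 19. Violating.
Others bid (4, 4, 4, 14): truth gives 17; bid 14 gives 19 > 17. Violating.
Others bid (4, 4, 4, 29): truth gives 0; bid 29 gives 13 > 0. Violating.
Others bid (4, 4, 14, 4): truth gives 17; bid 14 gives 19 > 17. Violating.
Others bid (4, 4, 4, 27): truth gives 14; no alternative beats it.
Others bid (4, 4, 14, 27): truth gives 12; no alternative beats it.
(Checking all 256 profiles: 138 have a profitable deviation, 118 do not.)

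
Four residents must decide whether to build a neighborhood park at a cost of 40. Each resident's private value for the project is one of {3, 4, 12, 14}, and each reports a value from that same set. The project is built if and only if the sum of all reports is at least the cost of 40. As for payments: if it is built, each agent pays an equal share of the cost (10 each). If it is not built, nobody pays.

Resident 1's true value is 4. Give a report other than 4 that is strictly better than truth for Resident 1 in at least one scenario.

3

Suppose Resident 2 reports 12, Resident 3 reports 12 and Resident 4 reports 12.
Report 4: project built, pays 10, utility 4 - 10 = -6.
Report 3: project not built, utility 0.
So reporting 3 beats truth here (0 > -6).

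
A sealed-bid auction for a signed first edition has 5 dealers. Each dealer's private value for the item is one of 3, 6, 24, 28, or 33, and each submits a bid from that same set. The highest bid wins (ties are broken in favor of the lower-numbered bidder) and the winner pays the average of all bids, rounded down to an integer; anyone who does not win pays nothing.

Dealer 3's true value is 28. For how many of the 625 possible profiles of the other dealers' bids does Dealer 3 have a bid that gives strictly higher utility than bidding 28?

Others bid (3, 3, 3, 3): truth gives 20; bid 6 gives 25 > 20. Violating.
Others bid (3, 3, 3, 6): truth gives 20; bid 6 gives 24 > 20. Violating.
Others bid (3, 3, 3, 24): truth gives 16; bid 24 gives 17 > 16. Violating.
Others bid (3, 3, 3, 33): truth gives 0; bid 33 gives 13 > 0. Violating.
Others bid (3, 3, 3, 28): truth gives 15; no alternative beats it.
Others bid (3, 3, 6, 24): truth gives 16; no alternative beats it.
(Checking all 625 profiles: 259 have a profitable deviation, 366 do not.)

259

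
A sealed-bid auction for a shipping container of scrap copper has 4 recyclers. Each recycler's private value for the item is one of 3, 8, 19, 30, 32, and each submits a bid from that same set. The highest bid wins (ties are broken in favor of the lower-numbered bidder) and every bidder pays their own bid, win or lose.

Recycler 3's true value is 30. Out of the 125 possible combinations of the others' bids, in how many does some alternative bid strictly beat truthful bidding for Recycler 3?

Others bid (3, 3, 3): truth gives 0; bid 8 gives 22 > 0. Violating.
Others bid (3, 3, 8): truth gives 0; bid 8 gives 22 > 0. Violating.
Others bid (3, 3, 19): truth gives 0; bid 19 gives 11 > 0. Violating.
Others bid (3, 3, 32): truth gives -30; bid 32 gives -2 > -30. Violating.
Others bid (3, 3, 30): truth gives 0; no alternative beats it.
Others bid (3, 8, 30): truth gives 0; no alternative beats it.
(Checking all 125 profiles: 101 have a profitable deviation, 24 do not.)

101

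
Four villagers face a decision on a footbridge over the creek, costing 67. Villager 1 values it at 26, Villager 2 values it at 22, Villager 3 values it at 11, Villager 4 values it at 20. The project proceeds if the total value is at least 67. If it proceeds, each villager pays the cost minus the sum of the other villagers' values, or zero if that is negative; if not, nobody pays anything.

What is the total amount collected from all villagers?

32

Total value 79 ≥ cost 67, so it is built.
Villager 1: others sum to 53; max(0, 67 - 53) = 14.
Villager 2: others sum to 57; max(0, 67 - 57) = 10.
Villager 3: others sum to 68; max(0, 67 - 68) = 0.
Villager 4: others sum to 59; max(0, 67 - 59) = 8.
Total collected = 14 + 10 + 0 + 8 = 32.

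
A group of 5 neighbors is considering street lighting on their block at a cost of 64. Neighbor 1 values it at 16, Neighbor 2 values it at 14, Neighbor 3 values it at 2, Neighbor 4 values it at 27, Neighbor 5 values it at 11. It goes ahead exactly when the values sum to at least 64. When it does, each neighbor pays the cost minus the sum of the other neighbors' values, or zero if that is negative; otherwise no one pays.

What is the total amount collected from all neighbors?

44

Total value 70 ≥ cost 64, so it is built.
Neighbor 1: others sum to 54; max(0, 64 - 54) = 10.
Neighbor 2: others sum to 56; max(0, 64 - 56) = 8.
Neighbor 3: others sum to 68; max(0, 64 - 68) = 0.
Neighbor 4: others sum to 43; max(0, 64 - 43) = 21.
Neighbor 5: others sum to 59; max(0, 64 - 59) = 5.
Total collected = 10 + 8 + 0 + 21 + 5 = 44.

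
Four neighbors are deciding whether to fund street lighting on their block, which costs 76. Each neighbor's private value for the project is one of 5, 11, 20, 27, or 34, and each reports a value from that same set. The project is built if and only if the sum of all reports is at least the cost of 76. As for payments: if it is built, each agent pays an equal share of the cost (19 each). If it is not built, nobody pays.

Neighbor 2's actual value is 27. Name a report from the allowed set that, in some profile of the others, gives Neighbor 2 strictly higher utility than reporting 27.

34

Suppose Neighbor 1 reports 5, Neighbor 3 reports 5 and Neighbor 4 reports 34.
Report 27: project not built, utility 0.
Report 34: project built, pays 19, utility 27 - 19 = 8.
So reporting 34 beats truth here (8 > 0).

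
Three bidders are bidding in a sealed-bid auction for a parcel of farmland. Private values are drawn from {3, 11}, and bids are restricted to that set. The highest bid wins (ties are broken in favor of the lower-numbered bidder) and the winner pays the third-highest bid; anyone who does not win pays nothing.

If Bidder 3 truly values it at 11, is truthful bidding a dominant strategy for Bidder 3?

Yes

Check each profile of the others' bids and compare truth against every alternative bid.
Others bid (3, 3): truth gives 8, best alternative gives 0.
Others bid (3, 11): truth gives 0, best alternative gives 0.
Others bid (11, 3): truth gives 0, best alternative gives 0.
Others bid (11, 11): truth gives 0, best alternative gives 0.
In every case the truthful bid is at least as good as any alternative, so it is a dominant strategy.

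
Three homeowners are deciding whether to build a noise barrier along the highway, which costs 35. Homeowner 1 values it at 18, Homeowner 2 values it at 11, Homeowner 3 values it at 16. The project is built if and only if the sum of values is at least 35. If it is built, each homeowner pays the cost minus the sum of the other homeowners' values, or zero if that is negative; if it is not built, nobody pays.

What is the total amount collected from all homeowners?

Total value 45 ≥ cost 35, so it is built.
Homeowner 1: others sum to 27; max(0, 35 - 27) = 8.
Homeowner 2: others sum to 34; max(0, 35 - 34) = 1.
Homeowner 3: others sum to 29; max(0, 35 - 29) = 6.
Total collected = 8 + 1 + 6 = 15.

15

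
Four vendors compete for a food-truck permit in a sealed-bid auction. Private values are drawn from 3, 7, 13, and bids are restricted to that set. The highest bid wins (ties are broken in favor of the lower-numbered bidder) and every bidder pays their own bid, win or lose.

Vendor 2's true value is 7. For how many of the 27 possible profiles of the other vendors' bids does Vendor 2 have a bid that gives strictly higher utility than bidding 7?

Others bid (3, 3, 13): truth gives -7; bid 3 gives -3 > -7. Violating.
Others bid (3, 7, 13): truth gives -7; bid 3 gives -3 > -7. Violating.
Others bid (3, 13, 3): truth gives -7; bid 3 gives -3 > -7. Violating.
Others bid (3, 13, 7): truth gives -7; bid 3 gives -3 > -7. Violating.
Others bid (3, 3, 3): truth gives 0; no alternative beats it.
Others bid (3, 3, 7): truth gives 0; no alternative beats it.
(Checking all 27 profiles: 23 have a profitable deviation, 4 do not.)

23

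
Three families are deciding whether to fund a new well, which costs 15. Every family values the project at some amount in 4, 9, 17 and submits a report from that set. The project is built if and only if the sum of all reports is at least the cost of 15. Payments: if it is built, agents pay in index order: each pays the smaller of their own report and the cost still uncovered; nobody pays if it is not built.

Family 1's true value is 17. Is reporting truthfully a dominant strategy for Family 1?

Consider the case where Family 2 reports 4 and Family 3 reports 4.
Truthful report 17: project built, pays 15, utility 17 - 15 = 2.
Report 9 instead: project built, pays 9, utility 17 - 9 = 8.
Since 8 > 2, reporting 9 is strictly better here, so truthful reporting is not dominant.

No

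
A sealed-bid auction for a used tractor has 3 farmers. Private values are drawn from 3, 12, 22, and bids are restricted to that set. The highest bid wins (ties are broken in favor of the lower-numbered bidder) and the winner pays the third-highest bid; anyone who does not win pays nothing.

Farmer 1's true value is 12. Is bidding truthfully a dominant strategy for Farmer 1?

No

Consider the case where Farmer 2 bids 3 and Farmer 3 bids 22.
Truthful bid 12: loses, pays 0, utility 0.
Bid 22 instead: wins, pays 3, utility 12 - 3 = 9.
Since 9 > 0, bidding 22 is strictly better here, so truthful bidding is not dominant.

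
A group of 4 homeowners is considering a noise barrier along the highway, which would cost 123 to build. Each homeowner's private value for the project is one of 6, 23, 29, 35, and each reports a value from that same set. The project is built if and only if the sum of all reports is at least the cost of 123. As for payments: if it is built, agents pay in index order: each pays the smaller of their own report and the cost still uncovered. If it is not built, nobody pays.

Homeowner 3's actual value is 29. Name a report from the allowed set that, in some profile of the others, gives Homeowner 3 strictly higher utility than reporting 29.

23

Suppose Homeowner 1 reports 35, Homeowner 2 reports 35 and Homeowner 4 reports 35.
Report 29: project built, pays 29, utility 29 - 29 = 0.
Report 23: project built, pays 23, utility 29 - 23 = 6.
So reporting 23 beats truth here (6 > 0).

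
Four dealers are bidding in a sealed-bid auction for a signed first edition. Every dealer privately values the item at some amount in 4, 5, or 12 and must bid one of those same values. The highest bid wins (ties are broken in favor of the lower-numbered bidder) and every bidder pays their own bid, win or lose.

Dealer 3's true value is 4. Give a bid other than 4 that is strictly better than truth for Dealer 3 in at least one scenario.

5

Suppose Dealer 1 bids 4, Dealer 2 bids 4 and Dealer 4 bids 4.
Bid 4: loses but pays 4, utility -4.
Bid 5: wins, pays 5, utility 4 - 5 = -1.
So bidding 5 beats truth here (-1 > -4).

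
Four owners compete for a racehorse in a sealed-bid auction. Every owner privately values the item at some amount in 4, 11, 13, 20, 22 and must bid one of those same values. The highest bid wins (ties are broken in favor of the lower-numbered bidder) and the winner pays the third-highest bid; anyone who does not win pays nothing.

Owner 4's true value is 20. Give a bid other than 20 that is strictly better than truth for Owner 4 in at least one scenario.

Suppose Owner 1 bids 4, Owner 2 bids 4 and Owner 3 bids 20.
Bid 20: loses, pays 0, utility 0.
Bid 22: wins, pays 4, utility 20 - 4 = 16.
So bidding 22 beats truth here (16 > 0).

22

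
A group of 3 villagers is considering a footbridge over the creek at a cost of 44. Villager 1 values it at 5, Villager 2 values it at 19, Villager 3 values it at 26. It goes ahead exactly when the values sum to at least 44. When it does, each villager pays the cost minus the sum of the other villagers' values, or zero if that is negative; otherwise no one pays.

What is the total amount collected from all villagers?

33

Total value 50 ≥ cost 44, so it is built.
Villager 1: others sum to 45; max(0, 44 - 45) = 0.
Villager 2: others sum to 31; max(0, 44 - 31) = 13.
Villager 3: others sum to 24; max(0, 44 - 24) = 20.
Total collected = 0 + 13 + 20 = 33.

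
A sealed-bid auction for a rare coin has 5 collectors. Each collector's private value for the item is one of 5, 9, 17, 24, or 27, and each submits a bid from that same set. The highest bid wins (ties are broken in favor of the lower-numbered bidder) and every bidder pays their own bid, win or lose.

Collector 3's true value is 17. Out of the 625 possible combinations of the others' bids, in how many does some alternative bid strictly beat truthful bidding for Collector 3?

593

Others bid (5, 5, 5, 5): truth gives 0; bid 9 gives 8 > 0. Violating.
Others bid (5, 5, 5, 9): truth gives 0; bid 9 gives 8 > 0. Violating.
Others bid (5, 5, 5, 24): truth gives -17; bid 5 gives -5 > -17. Violating.
Others bid (5, 5, 5, 27): truth gives -17; bid 5 gives -5 > -17. Violating.
Others bid (5, 5, 5, 17): truth gives 0; no alternative beats it.
Others bid (5, 5, 9, 17): truth gives 0; no alternative beats it.
(Checking all 625 profiles: 593 have a profitable deviation, 32 do not.)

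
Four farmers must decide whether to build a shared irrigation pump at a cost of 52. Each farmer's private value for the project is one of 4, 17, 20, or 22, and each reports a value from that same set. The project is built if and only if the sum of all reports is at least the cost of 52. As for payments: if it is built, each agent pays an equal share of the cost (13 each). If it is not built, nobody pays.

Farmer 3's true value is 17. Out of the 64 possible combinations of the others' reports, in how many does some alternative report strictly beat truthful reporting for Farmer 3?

Others report (4, 4, 22): truth gives 0; report 22 gives 4 > 0. Violating.
Others report (4, 22, 4): truth gives 0; report 22 gives 4 > 0. Violating.
Others report (22, 4, 4): truth gives 0; report 22 gives 4 > 0. Violating.
Others report (4, 4, 4): truth gives 0; no alternative beats it.
Others report (4, 4, 17): truth gives 0; no alternative beats it.
(Checking all 64 profiles: 3 have a profitable deviation, 61 do not.)

3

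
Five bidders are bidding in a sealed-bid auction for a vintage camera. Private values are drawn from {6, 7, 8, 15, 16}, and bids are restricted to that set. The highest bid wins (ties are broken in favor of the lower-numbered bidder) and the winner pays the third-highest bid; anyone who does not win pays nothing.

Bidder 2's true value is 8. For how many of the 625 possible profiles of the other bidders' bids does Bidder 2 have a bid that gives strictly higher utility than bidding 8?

64

Others bid (6, 6, 6, 15): truth gives 0; bid 15 gives 2 > 0. Violating.
Others bid (6, 6, 6, 16): truth gives 0; bid 16 gives 2 > 0. Violating.
Others bid (6, 6, 7, 15): truth gives 0; bid 15 gives 1 > 0. Violating.
Others bid (6, 6, 7, 16): truth gives 0; bid 16 gives 1 > 0. Violating.
Others bid (6, 6, 6, 6): truth gives 2; no alternative beats it.
Others bid (6, 6, 6, 7): truth gives 2; no alternative beats it.
(Checking all 625 profiles: 64 have a profitable deviation, 561 do not.)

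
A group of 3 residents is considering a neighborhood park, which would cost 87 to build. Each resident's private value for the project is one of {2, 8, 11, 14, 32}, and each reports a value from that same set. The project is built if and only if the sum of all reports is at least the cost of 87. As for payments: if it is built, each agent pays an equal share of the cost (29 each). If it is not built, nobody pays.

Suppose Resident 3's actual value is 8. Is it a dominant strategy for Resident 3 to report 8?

Check each profile of the others' reports and compare truth against every alternative report.
Others report (2, 2): truth gives 0, best alternative gives 0.
Others report (2, 8): truth gives 0, best alternative gives 0.
Others report (2, 11): truth gives 0, best alternative gives 0.
Others report (2, 14): truth gives 0, best alternative gives 0.
Others report (2, 32): truth gives 0, best alternative gives 0.
Others report (8, 2): truth gives 0, best alternative gives 0.
(Remaining 19 profiles checked similarly; truth is weakly best in each.)
In every case the truthful report is at least as good as any alternative, so it is a dominant strategy.

Yes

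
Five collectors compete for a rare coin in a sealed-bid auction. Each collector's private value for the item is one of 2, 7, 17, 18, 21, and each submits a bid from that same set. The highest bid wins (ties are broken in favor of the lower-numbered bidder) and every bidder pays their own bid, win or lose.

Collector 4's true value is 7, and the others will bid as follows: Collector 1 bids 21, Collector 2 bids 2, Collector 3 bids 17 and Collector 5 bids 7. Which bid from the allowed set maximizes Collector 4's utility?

Bid 2: loses but pays 2, utility -2.
Bid 7: loses but pays 7, utility -7.
Bid 17: loses but pays 17, utility -17.
Bid 18: loses but pays 18, utility -18.
Bid 21: loses but pays 21, utility -21.
The best choice is 2 with utility -2.

2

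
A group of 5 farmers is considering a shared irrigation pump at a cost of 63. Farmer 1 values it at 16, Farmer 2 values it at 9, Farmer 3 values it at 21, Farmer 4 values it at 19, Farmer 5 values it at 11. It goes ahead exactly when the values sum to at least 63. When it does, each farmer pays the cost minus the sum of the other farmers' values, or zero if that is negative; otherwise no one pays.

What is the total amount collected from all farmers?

Total value 76 ≥ cost 63, so it is built.
Farmer 1: others sum to 60; max(0, 63 - 60) = 3.
Farmer 2: others sum to 67; max(0, 63 - 67) = 0.
Farmer 3: others sum to 55; max(0, 63 - 55) = 8.
Farmer 4: others sum to 57; max(0, 63 - 57) = 6.
Farmer 5: others sum to 65; max(0, 63 - 65) = 0.
Total collected = 3 + 0 + 8 + 6 + 0 = 17.

17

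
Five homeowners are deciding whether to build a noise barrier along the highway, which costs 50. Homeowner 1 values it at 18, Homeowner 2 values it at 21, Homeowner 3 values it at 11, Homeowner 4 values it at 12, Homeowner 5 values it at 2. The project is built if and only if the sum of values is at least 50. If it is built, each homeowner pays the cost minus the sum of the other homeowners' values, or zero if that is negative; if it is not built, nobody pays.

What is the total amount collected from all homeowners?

Total value 64 ≥ cost 50, so it is built.
Homeowner 1: others sum to 46; max(0, 50 - 46) = 4.
Homeowner 2: others sum to 43; max(0, 50 - 43) = 7.
Homeowner 3: others sum to 53; max(0, 50 - 53) = 0.
Homeowner 4: others sum to 52; max(0, 50 - 52) = 0.
Homeowner 5: others sum to 62; max(0, 50 - 62) = 0.
Total collected = 4 + 7 + 0 + 0 + 0 = 11.

11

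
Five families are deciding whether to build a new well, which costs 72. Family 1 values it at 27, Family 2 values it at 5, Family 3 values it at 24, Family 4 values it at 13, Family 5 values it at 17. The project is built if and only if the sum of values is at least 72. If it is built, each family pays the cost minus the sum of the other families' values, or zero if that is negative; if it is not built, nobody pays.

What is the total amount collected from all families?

26

Total value 86 ≥ cost 72, so it is built.
Family 1: others sum to 59; max(0, 72 - 59) = 13.
Family 2: others sum to 81; max(0, 72 - 81) = 0.
Family 3: others sum to 62; max(0, 72 - 62) = 10.
Family 4: others sum to 73; max(0, 72 - 73) = 0.
Family 5: others sum to 69; max(0, 72 - 69) = 3.
Total collected = 13 + 0 + 10 + 0 + 3 = 26.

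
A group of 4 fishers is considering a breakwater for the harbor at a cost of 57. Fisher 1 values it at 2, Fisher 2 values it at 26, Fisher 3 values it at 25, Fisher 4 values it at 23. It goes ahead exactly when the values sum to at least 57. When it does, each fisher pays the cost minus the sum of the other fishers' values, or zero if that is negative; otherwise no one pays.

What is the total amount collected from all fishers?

17

Total value 76 ≥ cost 57, so it is built.
Fisher 1: others sum to 74; max(0, 57 - 74) = 0.
Fisher 2: others sum to 50; max(0, 57 - 50) = 7.
Fisher 3: others sum to 51; max(0, 57 - 51) = 6.
Fisher 4: others sum to 53; max(0, 57 - 53) = 4.
Total collected = 0 + 7 + 6 + 4 = 17.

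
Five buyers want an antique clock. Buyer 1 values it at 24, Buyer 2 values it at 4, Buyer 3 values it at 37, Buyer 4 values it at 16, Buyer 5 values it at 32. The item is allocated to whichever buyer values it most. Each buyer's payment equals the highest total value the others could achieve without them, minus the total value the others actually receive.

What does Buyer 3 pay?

Buyer 3 has the highest value and receives the item.
Without Buyer 3, the item would go to the next-highest value, 32, so the others could achieve 32.
With Buyer 3 present and winning, the others receive nothing, so their total is 0.
Payment = 32 - 0 = 32.

32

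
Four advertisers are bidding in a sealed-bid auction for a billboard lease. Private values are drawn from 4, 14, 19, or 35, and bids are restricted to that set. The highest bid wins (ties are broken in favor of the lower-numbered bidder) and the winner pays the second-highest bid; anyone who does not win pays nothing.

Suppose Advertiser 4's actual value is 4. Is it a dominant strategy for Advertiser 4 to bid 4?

Check each profile of the others' bids and compare truth against every alternative bid.
Others bid (4, 4, 4): truth gives 0, best alternative gives 0.
Others bid (4, 4, 14): truth gives 0, best alternative gives 0.
Others bid (4, 4, 19): truth gives 0, best alternative gives 0.
Others bid (4, 4, 35): truth gives 0, best alternative gives 0.
Others bid (4, 14, 4): truth gives 0, best alternative gives 0.
Others bid (4, 14, 14): truth gives 0, best alternative gives 0.
(Remaining 58 profiles checked similarly; truth is weakly best in each.)
In every case the truthful bid is at least as good as any alternative, so it is a dominant strategy.

Yes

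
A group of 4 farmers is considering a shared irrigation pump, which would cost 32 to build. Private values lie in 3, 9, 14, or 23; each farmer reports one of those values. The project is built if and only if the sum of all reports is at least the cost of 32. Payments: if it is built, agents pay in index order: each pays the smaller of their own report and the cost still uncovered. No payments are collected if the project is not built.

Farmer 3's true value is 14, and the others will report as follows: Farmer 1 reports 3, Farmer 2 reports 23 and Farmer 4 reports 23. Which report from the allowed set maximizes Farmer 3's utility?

Report 3: project built, pays 3, utility 14 - 3 = 11.
Report 9: project built, pays 6, utility 14 - 6 = 8.
Report 14: project built, pays 6, utility 14 - 6 = 8.
Report 23: project built, pays 6, utility 14 - 6 = 8.
The best choice is 3 with utility 11.

3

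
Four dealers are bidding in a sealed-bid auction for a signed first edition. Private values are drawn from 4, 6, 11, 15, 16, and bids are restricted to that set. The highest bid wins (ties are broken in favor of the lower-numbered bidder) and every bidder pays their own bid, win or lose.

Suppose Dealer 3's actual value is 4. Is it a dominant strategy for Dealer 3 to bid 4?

No

Consider the case where Dealer 1 bids 4, Dealer 2 bids 4 and Dealer 4 bids 4.
Truthful bid 4: loses but pays 4, utility -4.
Bid 6 instead: wins, pays 6, utility 4 - 6 = -2.
Since -2 > -4, bidding 6 is strictly better here, so truthful bidding is not dominant.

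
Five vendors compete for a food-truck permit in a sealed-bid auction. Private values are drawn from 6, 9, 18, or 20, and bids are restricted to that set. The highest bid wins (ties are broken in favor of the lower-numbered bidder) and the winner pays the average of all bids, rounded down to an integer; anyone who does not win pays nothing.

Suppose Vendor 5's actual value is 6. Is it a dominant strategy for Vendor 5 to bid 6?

Yes

Check each profile of the others' bids and compare truth against every alternative bid.
Others bid (6, 6, 6, 6): truth gives 0, best alternative gives 0.
Others bid (6, 6, 6, 9): truth gives 0, best alternative gives 0.
Others bid (6, 6, 6, 18): truth gives 0, best alternative gives 0.
Others bid (6, 6, 6, 20): truth gives 0, best alternative gives 0.
Others bid (6, 6, 9, 6): truth gives 0, best alternative gives 0.
Others bid (6, 6, 9, 9): truth gives 0, best alternative gives 0.
(Remaining 250 profiles checked similarly; truth is weakly best in each.)
In every case the truthful bid is at least as good as any alternative, so it is a dominant strategy.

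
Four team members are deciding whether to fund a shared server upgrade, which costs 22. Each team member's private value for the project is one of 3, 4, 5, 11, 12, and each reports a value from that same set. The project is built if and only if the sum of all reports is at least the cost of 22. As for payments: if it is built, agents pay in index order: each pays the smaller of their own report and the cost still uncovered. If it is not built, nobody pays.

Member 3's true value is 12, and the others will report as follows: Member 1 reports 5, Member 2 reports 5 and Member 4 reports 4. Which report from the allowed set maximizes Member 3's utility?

Report 3: project not built, utility 0.
Report 4: project not built, utility 0.
Report 5: project not built, utility 0.
Report 11: project built, pays 11, utility 12 - 11 = 1.
Report 12: project built, pays 12, utility 12 - 12 = 0.
The best choice is 11 with utility 1.

11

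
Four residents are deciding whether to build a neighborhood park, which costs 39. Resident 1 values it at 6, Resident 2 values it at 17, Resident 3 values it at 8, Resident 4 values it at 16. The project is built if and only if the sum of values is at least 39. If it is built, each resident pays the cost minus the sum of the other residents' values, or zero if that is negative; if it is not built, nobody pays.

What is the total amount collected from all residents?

Total value 47 ≥ cost 39, so it is built.
Resident 1: others sum to 41; max(0, 39 - 41) = 0.
Resident 2: others sum to 30; max(0, 39 - 30) = 9.
Resident 3: others sum to 39; max(0, 39 - 39) = 0.
Resident 4: others sum to 31; max(0, 39 - 31) = 8.
Total collected = 0 + 9 + 0 + 8 = 17.

17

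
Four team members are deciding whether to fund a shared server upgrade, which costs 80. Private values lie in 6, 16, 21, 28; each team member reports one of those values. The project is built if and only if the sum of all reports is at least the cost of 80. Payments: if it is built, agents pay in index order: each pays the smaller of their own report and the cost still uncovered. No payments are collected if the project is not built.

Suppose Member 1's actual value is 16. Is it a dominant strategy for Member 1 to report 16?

Consider the case where Member 2 reports 21, Member 3 reports 28 and Member 4 reports 28.
Truthful report 16: project built, pays 16, utility 16 - 16 = 0.
Report 6 instead: project built, pays 6, utility 16 - 6 = 10.
Since 10 > 0, reporting 6 is strictly better here, so truthful reporting is not dominant.

No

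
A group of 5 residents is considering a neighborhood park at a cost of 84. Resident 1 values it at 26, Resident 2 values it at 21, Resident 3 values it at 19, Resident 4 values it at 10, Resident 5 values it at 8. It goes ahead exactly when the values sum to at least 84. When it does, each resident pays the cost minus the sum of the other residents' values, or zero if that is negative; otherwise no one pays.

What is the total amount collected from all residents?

Total value 84 ≥ cost 84, so it is built.
Resident 1: others sum to 58; max(0, 84 - 58) = 26.
Resident 2: others sum to 63; max(0, 84 - 63) = 21.
Resident 3: others sum to 65; max(0, 84 - 65) = 19.
Resident 4: others sum to 74; max(0, 84 - 74) = 10.
Resident 5: others sum to 76; max(0, 84 - 76) = 8.
Total collected = 26 + 21 + 19 + 10 + 8 = 84.

84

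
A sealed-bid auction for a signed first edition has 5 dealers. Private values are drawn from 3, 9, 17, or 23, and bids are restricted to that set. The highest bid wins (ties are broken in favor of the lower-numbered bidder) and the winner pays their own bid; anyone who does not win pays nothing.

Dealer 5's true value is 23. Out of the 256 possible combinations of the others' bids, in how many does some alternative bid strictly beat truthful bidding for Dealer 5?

Others bid (3, 3, 3, 3): truth gives 0; bid 9 gives 14 > 0. Violating.
Others bid (3, 3, 3, 9): truth gives 0; bid 17 gives 6 > 0. Violating.
Others bid (3, 3, 9, 3): truth gives 0; bid 17 gives 6 > 0. Violating.
Others bid (3, 3, 9, 9): truth gives 0; bid 17 gives 6 > 0. Violating.
Others bid (3, 3, 3, 17): truth gives 0; no alternative beats it.
Others bid (3, 3, 3, 23): truth gives 0; no alternative beats it.
(Checking all 256 profiles: 16 have a profitable deviation, 240 do not.)

16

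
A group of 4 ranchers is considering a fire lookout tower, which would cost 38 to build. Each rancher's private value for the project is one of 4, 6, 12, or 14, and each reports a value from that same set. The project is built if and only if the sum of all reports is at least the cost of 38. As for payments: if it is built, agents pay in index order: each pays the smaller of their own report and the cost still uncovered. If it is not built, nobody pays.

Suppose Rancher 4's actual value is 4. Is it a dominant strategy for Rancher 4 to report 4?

Check each profile of the others' reports and compare truth against every alternative report.
Others report (4, 14, 14): truth gives 0, best alternative gives -2.
Others report (6, 12, 14): truth gives 0, best alternative gives -2.
Others report (6, 14, 12): truth gives 0, best alternative gives -2.
Others report (12, 6, 14): truth gives 0, best alternative gives -2.
Others report (12, 14, 6): truth gives 0, best alternative gives -2.
Others report (14, 4, 14): truth gives 0, best alternative gives -2.
(Remaining 58 profiles checked similarly; truth is weakly best in each.)
In every case the truthful report is at least as good as any alternative, so it is a dominant strategy.

Yes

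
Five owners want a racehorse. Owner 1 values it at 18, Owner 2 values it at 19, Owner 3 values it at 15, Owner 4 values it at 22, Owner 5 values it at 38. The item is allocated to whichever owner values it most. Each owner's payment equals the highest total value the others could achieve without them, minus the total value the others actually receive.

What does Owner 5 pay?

Owner 5 has the highest value and receives the item.
Without Owner 5, the item would go to the next-highest value, 22, so the others could achieve 22.
With Owner 5 present and winning, the others receive nothing, so their total is 0.
Payment = 22 - 0 = 22.

22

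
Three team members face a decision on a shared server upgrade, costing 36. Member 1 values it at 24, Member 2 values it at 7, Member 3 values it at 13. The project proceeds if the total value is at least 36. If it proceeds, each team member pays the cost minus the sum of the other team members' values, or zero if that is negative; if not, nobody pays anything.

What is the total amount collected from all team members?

Total value 44 ≥ cost 36, so it is built.
Member 1: others sum to 20; max(0, 36 - 20) = 16.
Member 2: others sum to 37; max(0, 36 - 37) = 0.
Member 3: others sum to 31; max(0, 36 - 31) = 5.
Total collected = 16 + 0 + 5 = 21.

21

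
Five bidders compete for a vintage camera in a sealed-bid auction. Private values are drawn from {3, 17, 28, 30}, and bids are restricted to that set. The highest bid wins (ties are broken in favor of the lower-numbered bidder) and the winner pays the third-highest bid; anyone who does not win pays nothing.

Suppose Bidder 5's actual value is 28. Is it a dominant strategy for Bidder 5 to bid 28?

No

Consider the case where Bidder 1 bids 3, Bidder 2 bids 3, Bidder 3 bids 3 and Bidder 4 bids 28.
Truthful bid 28: loses, pays 0, utility 0.
Bid 30 instead: wins, pays 3, utility 28 - 3 = 25.
Since 25 > 0, bidding 30 is strictly better here, so truthful bidding is not dominant.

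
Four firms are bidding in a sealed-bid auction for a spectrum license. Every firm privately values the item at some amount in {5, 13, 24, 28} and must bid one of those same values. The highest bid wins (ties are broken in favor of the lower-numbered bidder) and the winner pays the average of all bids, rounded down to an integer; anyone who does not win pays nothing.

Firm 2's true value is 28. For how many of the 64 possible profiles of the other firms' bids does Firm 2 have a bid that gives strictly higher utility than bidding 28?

Others bid (5, 5, 5): truth gives 18; bid 13 gives 21 > 18. Violating.
Others bid (5, 5, 13): truth gives 16; bid 13 gives 19 > 16. Violating.
Others bid (5, 5, 24): truth gives 13; bid 24 gives 14 > 13. Violating.
Others bid (5, 13, 5): truth gives 16; bid 13 gives 19 > 16. Violating.
Others bid (5, 5, 28): truth gives 12; no alternative beats it.
Others bid (5, 13, 28): truth gives 10; no alternative beats it.
(Checking all 64 profiles: 18 have a profitable deviation, 46 do not.)

18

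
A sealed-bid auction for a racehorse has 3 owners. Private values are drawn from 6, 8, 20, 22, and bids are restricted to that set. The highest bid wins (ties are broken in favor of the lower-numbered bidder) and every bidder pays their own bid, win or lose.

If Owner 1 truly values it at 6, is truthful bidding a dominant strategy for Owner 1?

No

Consider the case where Owner 2 bids 6 and Owner 3 bids 8.
Truthful bid 6: loses but pays 6, utility -6.
Bid 8 instead: wins, pays 8, utility 6 - 8 = -2.
Since -2 > -6, bidding 8 is strictly better here, so truthful bidding is not dominant.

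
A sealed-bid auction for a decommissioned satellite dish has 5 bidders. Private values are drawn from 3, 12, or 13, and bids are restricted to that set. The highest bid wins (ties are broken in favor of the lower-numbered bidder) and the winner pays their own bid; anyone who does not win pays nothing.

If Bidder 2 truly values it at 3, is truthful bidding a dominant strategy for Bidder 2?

Yes

Check each profile of the others' bids and compare truth against every alternative bid.
Others bid (3, 3, 3, 3): truth gives 0, best alternative gives -9.
Others bid (3, 3, 3, 12): truth gives 0, best alternative gives -9.
Others bid (3, 3, 12, 3): truth gives 0, best alternative gives -9.
Others bid (3, 3, 12, 12): truth gives 0, best alternative gives -9.
Others bid (3, 12, 3, 3): truth gives 0, best alternative gives -9.
Others bid (3, 12, 3, 12): truth gives 0, best alternative gives -9.
(Remaining 75 profiles checked similarly; truth is weakly best in each.)
In every case the truthful bid is at least as good as any alternative, so it is a dominant strategy.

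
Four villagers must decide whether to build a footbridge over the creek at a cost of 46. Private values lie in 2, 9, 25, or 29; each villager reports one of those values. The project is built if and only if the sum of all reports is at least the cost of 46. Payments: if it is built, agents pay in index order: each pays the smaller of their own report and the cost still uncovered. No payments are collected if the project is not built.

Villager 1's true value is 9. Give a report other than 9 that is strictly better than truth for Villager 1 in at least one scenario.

2

Suppose Villager 2 reports 2, Villager 3 reports 25 and Villager 4 reports 25.
Report 9: project built, pays 9, utility 9 - 9 = 0.
Report 2: project built, pays 2, utility 9 - 2 = 7.
So reporting 2 beats truth here (7 > 0).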